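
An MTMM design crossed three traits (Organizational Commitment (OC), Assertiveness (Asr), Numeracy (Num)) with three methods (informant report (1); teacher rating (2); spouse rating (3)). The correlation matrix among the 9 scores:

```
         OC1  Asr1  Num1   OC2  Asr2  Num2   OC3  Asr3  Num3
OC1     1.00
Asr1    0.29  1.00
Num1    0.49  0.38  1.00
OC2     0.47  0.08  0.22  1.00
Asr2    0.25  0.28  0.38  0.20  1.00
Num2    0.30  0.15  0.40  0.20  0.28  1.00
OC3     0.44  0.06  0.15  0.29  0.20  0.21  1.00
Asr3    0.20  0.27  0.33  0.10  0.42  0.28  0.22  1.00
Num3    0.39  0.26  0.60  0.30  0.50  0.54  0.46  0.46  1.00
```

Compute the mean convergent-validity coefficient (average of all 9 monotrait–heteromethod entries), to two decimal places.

0.41

Convergent values: 0.47, 0.44, 0.29, 0.28, 0.27, 0.42, 0.40, 0.60, 0.54; mean = 3.71/9 = 0.41.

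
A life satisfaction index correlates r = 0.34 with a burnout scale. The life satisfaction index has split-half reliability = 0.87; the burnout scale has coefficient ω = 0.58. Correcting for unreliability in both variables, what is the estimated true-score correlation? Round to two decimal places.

r_true = r_obs / √(r_xx · r_yy) = 0.34 / √(0.87 × 0.58) = 0.34 / √0.5046 = 0.34 / 0.7104 ≈ 0.48.

0.48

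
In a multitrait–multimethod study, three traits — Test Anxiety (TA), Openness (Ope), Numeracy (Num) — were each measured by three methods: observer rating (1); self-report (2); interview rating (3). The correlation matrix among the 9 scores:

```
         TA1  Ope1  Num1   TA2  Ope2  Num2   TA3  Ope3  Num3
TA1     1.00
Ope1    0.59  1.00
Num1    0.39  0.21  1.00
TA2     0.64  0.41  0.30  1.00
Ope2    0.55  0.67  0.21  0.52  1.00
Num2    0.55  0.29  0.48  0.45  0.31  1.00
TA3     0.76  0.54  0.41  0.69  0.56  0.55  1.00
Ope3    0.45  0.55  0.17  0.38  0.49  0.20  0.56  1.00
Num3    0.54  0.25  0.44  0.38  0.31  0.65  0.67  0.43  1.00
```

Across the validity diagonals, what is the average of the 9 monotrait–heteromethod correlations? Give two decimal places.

Convergent values: 0.64, 0.76, 0.69, 0.67, 0.55, 0.49, 0.48, 0.44, 0.65; mean = 5.37/9 = 0.60.

0.60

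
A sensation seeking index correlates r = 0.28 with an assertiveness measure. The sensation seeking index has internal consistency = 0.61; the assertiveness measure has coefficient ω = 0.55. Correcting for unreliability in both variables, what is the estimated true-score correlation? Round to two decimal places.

r_true = r_obs / √(r_xx · r_yy) = 0.28 / √(0.61 × 0.55) = 0.28 / √0.3355 = 0.28 / 0.5792 ≈ 0.48.

0.48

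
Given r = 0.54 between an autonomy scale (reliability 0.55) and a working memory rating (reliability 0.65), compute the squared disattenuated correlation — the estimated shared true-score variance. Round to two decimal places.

0.82

Disattenuated r = 0.54 / √(0.55 × 0.65) = 0.54 / 0.5979 = 0.9032.
Shared true-score variance = 0.9032² = 0.8158 ≈ 0.82.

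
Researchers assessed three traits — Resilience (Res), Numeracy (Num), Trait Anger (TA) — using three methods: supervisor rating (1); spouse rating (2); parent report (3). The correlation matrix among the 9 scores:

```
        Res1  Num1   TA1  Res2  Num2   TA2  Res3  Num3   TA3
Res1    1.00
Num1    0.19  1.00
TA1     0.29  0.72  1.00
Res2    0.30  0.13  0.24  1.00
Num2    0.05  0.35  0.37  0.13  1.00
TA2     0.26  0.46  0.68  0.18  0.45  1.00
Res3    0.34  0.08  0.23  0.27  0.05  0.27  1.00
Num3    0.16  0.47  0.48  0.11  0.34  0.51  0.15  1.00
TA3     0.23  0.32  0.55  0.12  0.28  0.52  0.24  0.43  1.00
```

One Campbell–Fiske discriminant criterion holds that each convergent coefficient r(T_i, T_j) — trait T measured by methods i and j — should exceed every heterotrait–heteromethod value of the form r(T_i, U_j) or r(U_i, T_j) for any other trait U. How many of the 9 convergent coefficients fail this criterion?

4

Convergent coefficients and their comparison sets:
Res (methods 1·2): 0.30 vs {0.05, 0.13, 0.26, 0.24} → pass.
Res (methods 1·3): 0.34 vs {0.16, 0.08, 0.23, 0.23} → pass.
Res (methods 2·3): 0.27 vs {0.11, 0.05, 0.12, 0.27} → fail.
Num (methods 1·2): 0.35 vs {0.13, 0.05, 0.46, 0.37} → fail.
Num (methods 1·3): 0.47 vs {0.08, 0.16, 0.32, 0.48} → fail.
Num (methods 2·3): 0.34 vs {0.05, 0.11, 0.28, 0.51} → fail.
TA (methods 1·2): 0.68 vs {0.24, 0.26, 0.37, 0.46} → pass.
TA (methods 1·3): 0.55 vs {0.23, 0.23, 0.48, 0.32} → pass.
TA (methods 2·3): 0.52 vs {0.27, 0.12, 0.51, 0.28} → pass.
4 of 9 fail.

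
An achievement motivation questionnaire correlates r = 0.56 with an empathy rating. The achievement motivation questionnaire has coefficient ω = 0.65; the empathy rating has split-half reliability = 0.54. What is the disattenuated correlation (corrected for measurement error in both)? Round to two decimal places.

r_true = r_obs / √(r_xx · r_yy) = 0.56 / √(0.65 × 0.54) = 0.56 / √0.3510 = 0.56 / 0.5925 ≈ 0.95.

0.95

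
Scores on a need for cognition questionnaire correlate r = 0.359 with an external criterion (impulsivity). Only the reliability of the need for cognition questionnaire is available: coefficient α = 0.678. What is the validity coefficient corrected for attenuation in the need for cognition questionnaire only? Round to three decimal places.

0.436

Single correction: r_c = r_obs / √r_xx = 0.359 / √0.678 = 0.359 / 0.8234 ≈ 0.436.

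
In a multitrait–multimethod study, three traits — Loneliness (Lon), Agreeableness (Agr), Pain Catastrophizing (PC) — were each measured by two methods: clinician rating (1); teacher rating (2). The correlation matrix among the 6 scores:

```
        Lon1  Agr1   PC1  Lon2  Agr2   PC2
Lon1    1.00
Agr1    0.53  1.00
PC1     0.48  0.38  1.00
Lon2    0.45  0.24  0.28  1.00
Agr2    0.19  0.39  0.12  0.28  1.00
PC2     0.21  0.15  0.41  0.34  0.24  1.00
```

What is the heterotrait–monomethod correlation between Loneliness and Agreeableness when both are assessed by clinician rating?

Different traits, same method: r(Lon1, Agr1) = 0.53.

0.53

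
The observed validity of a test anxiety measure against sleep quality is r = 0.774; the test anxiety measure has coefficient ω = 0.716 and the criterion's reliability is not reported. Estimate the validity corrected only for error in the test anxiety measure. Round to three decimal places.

0.915

Single correction: r_c = r_obs / √r_xx = 0.774 / √0.716 = 0.774 / 0.8462 ≈ 0.915.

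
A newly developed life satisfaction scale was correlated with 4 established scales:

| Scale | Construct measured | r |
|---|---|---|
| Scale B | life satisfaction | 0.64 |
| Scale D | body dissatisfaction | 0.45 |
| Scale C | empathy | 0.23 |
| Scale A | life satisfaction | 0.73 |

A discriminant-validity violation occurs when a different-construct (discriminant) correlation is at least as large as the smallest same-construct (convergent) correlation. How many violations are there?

0

Convergent (same construct = life satisfaction): Scale B, Scale A.
Smallest convergent = 0.64. Discriminant values: 0.45, 0.23; count ≥ 0.64 → 0.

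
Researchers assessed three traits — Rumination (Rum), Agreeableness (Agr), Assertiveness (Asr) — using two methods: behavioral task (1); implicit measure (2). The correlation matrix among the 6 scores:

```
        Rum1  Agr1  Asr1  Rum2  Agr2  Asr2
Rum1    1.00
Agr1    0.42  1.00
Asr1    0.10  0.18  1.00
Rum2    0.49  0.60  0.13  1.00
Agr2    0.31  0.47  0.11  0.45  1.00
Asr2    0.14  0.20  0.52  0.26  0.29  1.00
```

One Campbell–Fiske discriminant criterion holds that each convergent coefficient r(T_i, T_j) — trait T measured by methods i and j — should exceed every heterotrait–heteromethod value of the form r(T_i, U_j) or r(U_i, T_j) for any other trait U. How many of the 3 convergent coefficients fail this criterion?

Convergent coefficients and their comparison sets:
Rum (methods 1·2): 0.49 vs {0.31, 0.60, 0.14, 0.13} → fail.
Agr (methods 1·2): 0.47 vs {0.60, 0.31, 0.20, 0.11} → fail.
Asr (methods 1·2): 0.52 vs {0.13, 0.14, 0.11, 0.20} → pass.
2 of 3 fail.

2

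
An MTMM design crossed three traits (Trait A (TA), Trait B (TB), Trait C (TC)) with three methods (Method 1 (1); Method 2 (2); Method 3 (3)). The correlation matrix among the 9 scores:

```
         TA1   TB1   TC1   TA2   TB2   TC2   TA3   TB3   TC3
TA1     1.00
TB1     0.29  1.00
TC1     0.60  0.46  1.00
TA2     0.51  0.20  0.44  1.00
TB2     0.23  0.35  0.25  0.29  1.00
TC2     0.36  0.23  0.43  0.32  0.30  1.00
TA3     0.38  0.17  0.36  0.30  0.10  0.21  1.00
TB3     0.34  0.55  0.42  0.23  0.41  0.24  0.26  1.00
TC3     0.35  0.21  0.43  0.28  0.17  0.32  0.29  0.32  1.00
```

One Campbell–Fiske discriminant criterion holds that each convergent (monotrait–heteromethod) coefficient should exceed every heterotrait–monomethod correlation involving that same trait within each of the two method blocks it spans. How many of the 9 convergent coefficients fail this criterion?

7

Each convergent coefficient versus the relevant comparison correlations:
TA (methods 1·2): 0.51 vs {0.29, 0.29, 0.60, 0.32} → fail.
TA (methods 1·3): 0.38 vs {0.29, 0.26, 0.60, 0.29} → fail.
TA (methods 2·3): 0.30 vs {0.29, 0.26, 0.32, 0.29} → fail.
TB (methods 1·2): 0.35 vs {0.29, 0.29, 0.46, 0.30} → fail.
TB (methods 1·3): 0.55 vs {0.29, 0.26, 0.46, 0.32} → pass.
TB (methods 2·3): 0.41 vs {0.29, 0.26, 0.30, 0.32} → pass.
TC (methods 1·2): 0.43 vs {0.60, 0.32, 0.46, 0.30} → fail.
TC (methods 1·3): 0.43 vs {0.60, 0.29, 0.46, 0.32} → fail.
TC (methods 2·3): 0.32 vs {0.32, 0.29, 0.30, 0.32} → fail.
7 of 9 fail.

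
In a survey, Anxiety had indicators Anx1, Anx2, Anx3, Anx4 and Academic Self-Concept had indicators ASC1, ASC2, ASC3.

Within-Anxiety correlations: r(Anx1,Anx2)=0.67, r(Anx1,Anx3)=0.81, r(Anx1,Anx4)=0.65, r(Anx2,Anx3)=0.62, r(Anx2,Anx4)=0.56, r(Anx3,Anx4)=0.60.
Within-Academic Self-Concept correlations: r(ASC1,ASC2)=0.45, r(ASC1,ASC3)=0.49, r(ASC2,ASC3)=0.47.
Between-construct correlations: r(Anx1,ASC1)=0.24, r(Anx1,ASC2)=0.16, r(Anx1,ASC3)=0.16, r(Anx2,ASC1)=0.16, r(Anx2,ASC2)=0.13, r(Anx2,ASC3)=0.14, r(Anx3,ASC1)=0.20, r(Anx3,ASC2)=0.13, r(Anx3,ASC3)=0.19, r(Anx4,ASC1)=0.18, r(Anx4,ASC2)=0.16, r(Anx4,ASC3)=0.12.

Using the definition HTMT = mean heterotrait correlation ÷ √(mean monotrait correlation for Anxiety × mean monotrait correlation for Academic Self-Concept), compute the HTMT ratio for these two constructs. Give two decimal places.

Mean between = 1.97/12 = 0.1642.
Mean within-Anx = 3.91/6 = 0.6517; mean within-ASC = 1.41/3 = 0.4700.
Geometric mean = √(0.6517 × 0.4700) = 0.5534.
HTMT = 0.1642 / 0.5534 = 0.30.

0.30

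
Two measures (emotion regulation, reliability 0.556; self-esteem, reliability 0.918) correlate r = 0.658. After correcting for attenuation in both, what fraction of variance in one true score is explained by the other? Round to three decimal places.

0.848

Disattenuated r = 0.658 / √(0.556 × 0.918) = 0.658 / 0.7144 = 0.9211.
Shared true-score variance = 0.9211² = 0.8484 ≈ 0.848.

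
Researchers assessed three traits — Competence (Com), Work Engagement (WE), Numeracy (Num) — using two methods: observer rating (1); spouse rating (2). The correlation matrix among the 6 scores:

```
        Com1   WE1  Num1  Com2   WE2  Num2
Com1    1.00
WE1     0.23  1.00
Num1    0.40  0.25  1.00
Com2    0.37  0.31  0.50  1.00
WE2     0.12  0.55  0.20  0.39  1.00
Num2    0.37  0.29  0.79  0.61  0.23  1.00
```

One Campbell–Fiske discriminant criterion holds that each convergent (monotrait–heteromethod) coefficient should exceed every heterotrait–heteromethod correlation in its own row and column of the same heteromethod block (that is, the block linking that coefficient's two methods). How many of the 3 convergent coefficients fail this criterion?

Each convergent coefficient versus the relevant comparison correlations:
Com (methods 1·2): 0.37 vs {0.12, 0.31, 0.37, 0.50} → fail.
WE (methods 1·2): 0.55 vs {0.31, 0.12, 0.29, 0.20} → pass.
Num (methods 1·2): 0.79 vs {0.50, 0.37, 0.20, 0.29} → pass.
1 of 3 fail.

1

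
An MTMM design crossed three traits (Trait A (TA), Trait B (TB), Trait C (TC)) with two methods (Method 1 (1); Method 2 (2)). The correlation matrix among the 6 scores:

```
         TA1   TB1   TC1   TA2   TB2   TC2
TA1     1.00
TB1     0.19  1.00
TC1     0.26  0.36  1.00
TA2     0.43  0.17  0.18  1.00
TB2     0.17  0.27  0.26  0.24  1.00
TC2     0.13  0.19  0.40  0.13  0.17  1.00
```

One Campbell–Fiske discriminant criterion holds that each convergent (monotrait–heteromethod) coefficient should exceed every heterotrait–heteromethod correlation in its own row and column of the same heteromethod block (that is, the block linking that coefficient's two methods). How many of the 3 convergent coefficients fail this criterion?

Checking each validity diagonal entry against its comparison values:
TA (methods 1·2): 0.43 vs {0.17, 0.17, 0.13, 0.18} → pass.
TB (methods 1·2): 0.27 vs {0.17, 0.17, 0.19, 0.26} → pass.
TC (methods 1·2): 0.40 vs {0.18, 0.13, 0.26, 0.19} → pass.
0 of 3 fail.

0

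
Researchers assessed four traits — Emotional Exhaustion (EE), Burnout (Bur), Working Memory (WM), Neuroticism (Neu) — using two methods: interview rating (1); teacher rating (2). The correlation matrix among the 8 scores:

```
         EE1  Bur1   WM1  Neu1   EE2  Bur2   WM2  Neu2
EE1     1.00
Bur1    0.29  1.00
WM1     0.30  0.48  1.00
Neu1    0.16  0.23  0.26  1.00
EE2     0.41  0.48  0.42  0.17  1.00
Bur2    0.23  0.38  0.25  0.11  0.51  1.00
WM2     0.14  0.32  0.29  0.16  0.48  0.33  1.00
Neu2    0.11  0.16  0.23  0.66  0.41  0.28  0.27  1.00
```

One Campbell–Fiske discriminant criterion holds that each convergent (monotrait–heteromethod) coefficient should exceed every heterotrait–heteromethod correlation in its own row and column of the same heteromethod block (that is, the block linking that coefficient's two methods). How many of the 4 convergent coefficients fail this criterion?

Convergent coefficients and their comparison sets:
EE (methods 1·2): 0.41 vs {0.23, 0.48, 0.14, 0.42, 0.11, 0.17} → fail.
Bur (methods 1·2): 0.38 vs {0.48, 0.23, 0.32, 0.25, 0.16, 0.11} → fail.
WM (methods 1·2): 0.29 vs {0.42, 0.14, 0.25, 0.32, 0.23, 0.16} → fail.
Neu (methods 1·2): 0.66 vs {0.17, 0.11, 0.11, 0.16, 0.16, 0.23} → pass.
3 of 4 fail.

3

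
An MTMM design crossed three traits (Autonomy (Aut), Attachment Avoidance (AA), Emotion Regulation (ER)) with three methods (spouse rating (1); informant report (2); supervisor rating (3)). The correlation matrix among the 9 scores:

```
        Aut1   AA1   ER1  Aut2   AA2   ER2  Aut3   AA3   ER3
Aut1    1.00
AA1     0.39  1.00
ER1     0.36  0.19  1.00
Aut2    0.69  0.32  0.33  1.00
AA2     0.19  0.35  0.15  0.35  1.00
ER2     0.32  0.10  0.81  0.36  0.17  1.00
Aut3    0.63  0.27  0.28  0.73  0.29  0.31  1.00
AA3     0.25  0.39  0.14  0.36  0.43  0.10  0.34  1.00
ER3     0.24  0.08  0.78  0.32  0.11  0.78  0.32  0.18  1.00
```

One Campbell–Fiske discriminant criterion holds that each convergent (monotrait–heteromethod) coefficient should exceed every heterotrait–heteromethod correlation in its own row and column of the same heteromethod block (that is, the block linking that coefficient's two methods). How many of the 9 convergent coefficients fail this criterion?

0

Checking each validity diagonal entry against its comparison values:
Aut (methods 1·2): 0.69 vs {0.19, 0.32, 0.32, 0.33} → pass.
Aut (methods 1·3): 0.63 vs {0.25, 0.27, 0.24, 0.28} → pass.
Aut (methods 2·3): 0.73 vs {0.36, 0.29, 0.32, 0.31} → pass.
AA (methods 1·2): 0.35 vs {0.32, 0.19, 0.10, 0.15} → pass.
AA (methods 1·3): 0.39 vs {0.27, 0.25, 0.08, 0.14} → pass.
AA (methods 2·3): 0.43 vs {0.29, 0.36, 0.11, 0.10} → pass.
ER (methods 1·2): 0.81 vs {0.33, 0.32, 0.15, 0.10} → pass.
ER (methods 1·3): 0.78 vs {0.28, 0.24, 0.14, 0.08} → pass.
ER (methods 2·3): 0.78 vs {0.31, 0.32, 0.10, 0.11} → pass.
0 of 9 fail.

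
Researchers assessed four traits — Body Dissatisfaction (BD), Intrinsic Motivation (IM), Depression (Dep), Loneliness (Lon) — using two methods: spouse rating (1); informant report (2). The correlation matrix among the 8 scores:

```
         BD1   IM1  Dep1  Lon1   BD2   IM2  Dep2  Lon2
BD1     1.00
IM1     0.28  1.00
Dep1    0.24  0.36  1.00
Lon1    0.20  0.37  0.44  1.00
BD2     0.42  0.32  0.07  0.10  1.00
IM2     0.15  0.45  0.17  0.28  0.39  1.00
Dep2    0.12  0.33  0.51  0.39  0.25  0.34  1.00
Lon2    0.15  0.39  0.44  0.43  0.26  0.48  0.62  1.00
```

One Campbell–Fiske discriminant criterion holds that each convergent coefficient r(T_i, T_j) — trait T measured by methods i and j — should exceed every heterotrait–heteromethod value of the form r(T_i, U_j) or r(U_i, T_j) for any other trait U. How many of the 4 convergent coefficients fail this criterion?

1

Checking each validity diagonal entry against its comparison values:
BD (methods 1·2): 0.42 vs {0.15, 0.32, 0.12, 0.07, 0.15, 0.10} → pass.
IM (methods 1·2): 0.45 vs {0.32, 0.15, 0.33, 0.17, 0.39, 0.28} → pass.
Dep (methods 1·2): 0.51 vs {0.07, 0.12, 0.17, 0.33, 0.44, 0.39} → pass.
Lon (methods 1·2): 0.43 vs {0.10, 0.15, 0.28, 0.39, 0.39, 0.44} → fail.
1 of 4 fail.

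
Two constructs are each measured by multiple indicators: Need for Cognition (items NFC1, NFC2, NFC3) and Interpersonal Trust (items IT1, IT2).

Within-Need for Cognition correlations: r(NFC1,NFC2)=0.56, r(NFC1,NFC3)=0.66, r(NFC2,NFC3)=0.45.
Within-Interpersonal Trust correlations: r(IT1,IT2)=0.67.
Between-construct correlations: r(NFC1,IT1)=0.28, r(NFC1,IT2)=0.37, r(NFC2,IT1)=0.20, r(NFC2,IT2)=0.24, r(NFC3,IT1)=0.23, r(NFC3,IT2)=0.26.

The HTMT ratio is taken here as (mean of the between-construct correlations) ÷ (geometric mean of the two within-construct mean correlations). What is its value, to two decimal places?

Mean heterotrait r = 1.58/6 = 0.2633.
Mean within-NFC = 1.67/3 = 0.5567; mean within-IT = 0.67/1 = 0.6700.
Geometric mean = √(0.5567 × 0.6700) = 0.6107.
HTMT = 0.2633 / 0.6107 = 0.43.

0.43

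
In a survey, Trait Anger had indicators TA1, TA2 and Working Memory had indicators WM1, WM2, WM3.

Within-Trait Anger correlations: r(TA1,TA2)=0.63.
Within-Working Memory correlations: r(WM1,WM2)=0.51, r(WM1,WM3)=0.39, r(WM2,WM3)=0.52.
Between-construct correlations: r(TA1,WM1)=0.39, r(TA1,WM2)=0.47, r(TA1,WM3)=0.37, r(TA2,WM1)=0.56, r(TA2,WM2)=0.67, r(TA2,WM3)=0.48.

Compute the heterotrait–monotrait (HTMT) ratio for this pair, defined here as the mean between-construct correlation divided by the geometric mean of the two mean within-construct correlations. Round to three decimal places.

Between-construct mean = 2.94/6 = 0.4900.
Mean within-TA = 0.63/1 = 0.6300; mean within-WM = 1.42/3 = 0.4733.
Geometric mean = √(0.6300 × 0.4733) = 0.5461.
HTMT = 0.4900 / 0.5461 = 0.897.

0.897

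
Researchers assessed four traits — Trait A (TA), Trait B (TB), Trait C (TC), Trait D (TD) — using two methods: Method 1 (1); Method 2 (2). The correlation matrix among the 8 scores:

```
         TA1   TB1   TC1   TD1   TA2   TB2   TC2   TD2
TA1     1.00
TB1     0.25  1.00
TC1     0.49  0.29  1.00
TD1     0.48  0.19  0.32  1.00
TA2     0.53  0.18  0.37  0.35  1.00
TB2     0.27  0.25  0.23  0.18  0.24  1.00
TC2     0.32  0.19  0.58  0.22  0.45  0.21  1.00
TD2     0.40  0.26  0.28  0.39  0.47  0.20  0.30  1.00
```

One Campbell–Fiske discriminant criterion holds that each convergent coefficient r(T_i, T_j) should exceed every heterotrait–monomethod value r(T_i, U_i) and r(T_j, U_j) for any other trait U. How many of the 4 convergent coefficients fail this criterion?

2

Convergent coefficients and their comparison sets:
TA (methods 1·2): 0.53 vs {0.25, 0.24, 0.49, 0.45, 0.48, 0.47} → pass.
TB (methods 1·2): 0.25 vs {0.25, 0.24, 0.29, 0.21, 0.19, 0.20} → fail.
TC (methods 1·2): 0.58 vs {0.49, 0.45, 0.29, 0.21, 0.32, 0.30} → pass.
TD (methods 1·2): 0.39 vs {0.48, 0.47, 0.19, 0.20, 0.32, 0.30} → fail.
2 of 4 fail.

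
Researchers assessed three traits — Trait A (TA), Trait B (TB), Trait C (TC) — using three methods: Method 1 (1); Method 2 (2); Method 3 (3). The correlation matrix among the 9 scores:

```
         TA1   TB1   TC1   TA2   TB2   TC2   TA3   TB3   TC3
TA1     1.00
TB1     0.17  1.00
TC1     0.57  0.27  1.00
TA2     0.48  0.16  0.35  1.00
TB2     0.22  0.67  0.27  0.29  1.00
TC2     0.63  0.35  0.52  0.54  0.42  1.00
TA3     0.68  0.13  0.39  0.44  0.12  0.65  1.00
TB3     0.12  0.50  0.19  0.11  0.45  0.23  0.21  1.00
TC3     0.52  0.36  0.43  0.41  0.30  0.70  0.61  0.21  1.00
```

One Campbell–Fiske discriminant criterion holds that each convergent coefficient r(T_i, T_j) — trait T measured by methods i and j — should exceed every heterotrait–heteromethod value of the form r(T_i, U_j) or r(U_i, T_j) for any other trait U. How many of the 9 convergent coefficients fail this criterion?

4

Each convergent coefficient versus the relevant comparison correlations:
TA (methods 1·2): 0.48 vs {0.22, 0.16, 0.63, 0.35} → fail.
TA (methods 1·3): 0.68 vs {0.12, 0.13, 0.52, 0.39} → pass.
TA (methods 2·3): 0.44 vs {0.11, 0.12, 0.41, 0.65} → fail.
TB (methods 1·2): 0.67 vs {0.16, 0.22, 0.35, 0.27} → pass.
TB (methods 1·3): 0.50 vs {0.13, 0.12, 0.36, 0.19} → pass.
TB (methods 2·3): 0.45 vs {0.12, 0.11, 0.30, 0.23} → pass.
TC (methods 1·2): 0.52 vs {0.35, 0.63, 0.27, 0.35} → fail.
TC (methods 1·3): 0.43 vs {0.39, 0.52, 0.19, 0.36} → fail.
TC (methods 2·3): 0.70 vs {0.65, 0.41, 0.23, 0.30} → pass.
4 of 9 fail.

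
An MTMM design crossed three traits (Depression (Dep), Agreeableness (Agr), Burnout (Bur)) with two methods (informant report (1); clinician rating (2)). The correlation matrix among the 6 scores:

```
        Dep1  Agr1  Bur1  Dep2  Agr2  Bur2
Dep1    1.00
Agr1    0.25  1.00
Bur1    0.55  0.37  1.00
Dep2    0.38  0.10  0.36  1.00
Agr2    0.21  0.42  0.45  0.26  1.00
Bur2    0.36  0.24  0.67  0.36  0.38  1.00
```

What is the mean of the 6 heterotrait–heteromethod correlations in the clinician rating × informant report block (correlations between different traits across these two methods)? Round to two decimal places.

0.29

HTHM values (method 2 × method 1): 0.10, 0.36, 0.21, 0.45, 0.36, 0.24; mean = 1.72/6 = 0.29.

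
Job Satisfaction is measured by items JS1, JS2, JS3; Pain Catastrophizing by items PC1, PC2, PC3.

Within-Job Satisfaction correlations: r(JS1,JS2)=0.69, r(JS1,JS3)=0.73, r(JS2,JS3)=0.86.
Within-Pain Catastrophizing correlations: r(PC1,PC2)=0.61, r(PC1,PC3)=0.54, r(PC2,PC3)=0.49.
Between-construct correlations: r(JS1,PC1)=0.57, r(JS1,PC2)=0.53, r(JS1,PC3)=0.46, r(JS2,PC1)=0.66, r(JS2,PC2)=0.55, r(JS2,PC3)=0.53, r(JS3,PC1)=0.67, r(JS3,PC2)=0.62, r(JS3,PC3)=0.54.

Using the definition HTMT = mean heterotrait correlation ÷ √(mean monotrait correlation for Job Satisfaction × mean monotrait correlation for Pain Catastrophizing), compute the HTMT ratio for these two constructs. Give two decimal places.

0.88

Mean between = 5.13/9 = 0.5700.
Mean within-JS = 2.28/3 = 0.7600; mean within-PC = 1.64/3 = 0.5467.
Geometric mean = √(0.7600 × 0.5467) = 0.6446.
HTMT = 0.5700 / 0.6446 = 0.88.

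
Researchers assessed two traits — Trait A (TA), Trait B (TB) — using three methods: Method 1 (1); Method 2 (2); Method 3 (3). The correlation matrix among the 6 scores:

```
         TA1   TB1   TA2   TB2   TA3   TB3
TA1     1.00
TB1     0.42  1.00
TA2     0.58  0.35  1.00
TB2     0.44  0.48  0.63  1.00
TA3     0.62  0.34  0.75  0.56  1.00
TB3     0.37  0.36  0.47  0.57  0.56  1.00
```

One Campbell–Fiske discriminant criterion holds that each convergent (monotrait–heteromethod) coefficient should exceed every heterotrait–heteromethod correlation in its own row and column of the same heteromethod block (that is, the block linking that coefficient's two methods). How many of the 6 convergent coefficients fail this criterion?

1

Each convergent coefficient versus the relevant comparison correlations:
TA (methods 1·2): 0.58 vs {0.44, 0.35} → pass.
TA (methods 1·3): 0.62 vs {0.37, 0.34} → pass.
TA (methods 2·3): 0.75 vs {0.47, 0.56} → pass.
TB (methods 1·2): 0.48 vs {0.35, 0.44} → pass.
TB (methods 1·3): 0.36 vs {0.34, 0.37} → fail.
TB (methods 2·3): 0.57 vs {0.56, 0.47} → pass.
1 of 6 fail.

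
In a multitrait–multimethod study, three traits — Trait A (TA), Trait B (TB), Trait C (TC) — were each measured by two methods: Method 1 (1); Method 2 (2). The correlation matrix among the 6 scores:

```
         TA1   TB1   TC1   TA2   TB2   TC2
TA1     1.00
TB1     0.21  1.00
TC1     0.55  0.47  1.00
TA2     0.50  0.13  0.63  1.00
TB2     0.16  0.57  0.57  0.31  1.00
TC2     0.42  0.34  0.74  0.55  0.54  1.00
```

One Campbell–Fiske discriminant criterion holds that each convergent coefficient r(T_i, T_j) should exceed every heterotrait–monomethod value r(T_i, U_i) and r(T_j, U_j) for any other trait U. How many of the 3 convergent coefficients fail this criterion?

Each convergent coefficient versus the relevant comparison correlations:
TA (methods 1·2): 0.50 vs {0.21, 0.31, 0.55, 0.55} → fail.
TB (methods 1·2): 0.57 vs {0.21, 0.31, 0.47, 0.54} → pass.
TC (methods 1·2): 0.74 vs {0.55, 0.55, 0.47, 0.54} → pass.
1 of 3 fail.

1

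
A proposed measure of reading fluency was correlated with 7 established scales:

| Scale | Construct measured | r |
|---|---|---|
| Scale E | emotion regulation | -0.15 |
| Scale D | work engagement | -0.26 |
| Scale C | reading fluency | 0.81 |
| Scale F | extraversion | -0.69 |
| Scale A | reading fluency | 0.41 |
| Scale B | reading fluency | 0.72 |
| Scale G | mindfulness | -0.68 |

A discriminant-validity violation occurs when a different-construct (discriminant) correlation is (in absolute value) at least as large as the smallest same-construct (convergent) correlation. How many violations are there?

2

Convergent (same construct = reading fluency): Scale C, Scale A, Scale B.
Smallest convergent = 0.41. Discriminant |r|: 0.15, 0.26, 0.69, 0.68; count ≥ 0.41 → 2.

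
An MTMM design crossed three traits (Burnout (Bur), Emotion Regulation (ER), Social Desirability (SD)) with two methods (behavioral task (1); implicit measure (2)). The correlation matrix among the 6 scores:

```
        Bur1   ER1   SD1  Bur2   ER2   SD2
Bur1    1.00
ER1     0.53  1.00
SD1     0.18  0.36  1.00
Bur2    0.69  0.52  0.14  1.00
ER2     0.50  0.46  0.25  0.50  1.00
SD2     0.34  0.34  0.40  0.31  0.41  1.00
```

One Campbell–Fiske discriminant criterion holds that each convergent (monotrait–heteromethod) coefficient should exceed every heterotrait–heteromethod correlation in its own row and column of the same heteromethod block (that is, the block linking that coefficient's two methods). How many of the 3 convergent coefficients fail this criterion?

Each convergent coefficient versus the relevant comparison correlations:
Bur (methods 1·2): 0.69 vs {0.50, 0.52, 0.34, 0.14} → pass.
ER (methods 1·2): 0.46 vs {0.52, 0.50, 0.34, 0.25} → fail.
SD (methods 1·2): 0.40 vs {0.14, 0.34, 0.25, 0.34} → pass.
1 of 3 fail.

1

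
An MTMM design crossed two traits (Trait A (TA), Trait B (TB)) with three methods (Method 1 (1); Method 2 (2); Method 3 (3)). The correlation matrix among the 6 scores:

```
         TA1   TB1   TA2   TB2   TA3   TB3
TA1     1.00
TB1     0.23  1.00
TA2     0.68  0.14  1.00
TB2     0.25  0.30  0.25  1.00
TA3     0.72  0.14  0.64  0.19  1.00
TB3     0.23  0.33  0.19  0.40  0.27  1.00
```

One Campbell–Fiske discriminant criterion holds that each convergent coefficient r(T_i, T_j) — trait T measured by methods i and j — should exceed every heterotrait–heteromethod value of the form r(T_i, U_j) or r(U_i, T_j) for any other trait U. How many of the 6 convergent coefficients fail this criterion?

Checking each validity diagonal entry against its comparison values:
TA (methods 1·2): 0.68 vs {0.25, 0.14} → pass.
TA (methods 1·3): 0.72 vs {0.23, 0.14} → pass.
TA (methods 2·3): 0.64 vs {0.19, 0.19} → pass.
TB (methods 1·2): 0.30 vs {0.14, 0.25} → pass.
TB (methods 1·3): 0.33 vs {0.14, 0.23} → pass.
TB (methods 2·3): 0.40 vs {0.19, 0.19} → pass.
0 of 6 fail.

0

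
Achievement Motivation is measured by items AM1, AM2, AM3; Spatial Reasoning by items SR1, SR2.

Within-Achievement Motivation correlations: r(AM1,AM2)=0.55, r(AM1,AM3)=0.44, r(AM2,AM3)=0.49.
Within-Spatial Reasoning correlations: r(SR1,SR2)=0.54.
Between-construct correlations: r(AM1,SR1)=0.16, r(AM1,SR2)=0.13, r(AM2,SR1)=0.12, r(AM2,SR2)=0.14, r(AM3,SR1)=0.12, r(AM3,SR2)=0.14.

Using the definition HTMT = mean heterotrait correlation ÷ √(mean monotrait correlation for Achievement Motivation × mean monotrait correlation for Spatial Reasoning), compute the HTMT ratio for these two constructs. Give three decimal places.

Mean heterotrait r = 0.81/6 = 0.1350.
Mean within-AM = 1.48/3 = 0.4933; mean within-SR = 0.54/1 = 0.5400.
Geometric mean = √(0.4933 × 0.5400) = 0.5161.
HTMT = 0.1350 / 0.5161 = 0.262.

0.262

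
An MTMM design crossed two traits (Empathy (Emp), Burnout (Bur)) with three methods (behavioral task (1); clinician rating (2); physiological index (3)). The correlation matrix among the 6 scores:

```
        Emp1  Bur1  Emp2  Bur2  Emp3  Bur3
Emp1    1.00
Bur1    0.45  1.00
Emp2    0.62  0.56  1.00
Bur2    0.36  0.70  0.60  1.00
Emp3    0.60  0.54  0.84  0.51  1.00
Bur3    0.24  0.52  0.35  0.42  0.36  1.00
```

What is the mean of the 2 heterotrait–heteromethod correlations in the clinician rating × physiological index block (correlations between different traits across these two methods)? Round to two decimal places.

0.43

HTHM values (method 2 × method 3): 0.35, 0.51; mean = 0.86/2 = 0.43.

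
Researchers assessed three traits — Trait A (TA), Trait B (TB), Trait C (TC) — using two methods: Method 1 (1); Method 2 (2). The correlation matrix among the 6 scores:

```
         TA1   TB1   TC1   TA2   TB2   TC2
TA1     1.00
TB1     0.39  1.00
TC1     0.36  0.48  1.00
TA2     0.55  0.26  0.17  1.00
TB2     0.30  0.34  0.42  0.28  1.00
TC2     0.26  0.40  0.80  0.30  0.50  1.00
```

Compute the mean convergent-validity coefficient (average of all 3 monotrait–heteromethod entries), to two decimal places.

Convergent values: 0.55, 0.34, 0.80; mean = 1.69/3 = 0.56.

0.56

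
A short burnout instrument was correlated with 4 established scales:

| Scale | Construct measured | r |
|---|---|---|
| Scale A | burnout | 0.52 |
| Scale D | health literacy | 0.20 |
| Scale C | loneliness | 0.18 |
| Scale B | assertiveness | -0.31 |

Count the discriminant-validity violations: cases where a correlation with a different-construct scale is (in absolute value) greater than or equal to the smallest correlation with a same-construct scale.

0

Convergent (same construct = burnout): Scale A.
Smallest convergent = 0.52. Discriminant |r|: 0.20, 0.18, 0.31; count ≥ 0.52 → 0.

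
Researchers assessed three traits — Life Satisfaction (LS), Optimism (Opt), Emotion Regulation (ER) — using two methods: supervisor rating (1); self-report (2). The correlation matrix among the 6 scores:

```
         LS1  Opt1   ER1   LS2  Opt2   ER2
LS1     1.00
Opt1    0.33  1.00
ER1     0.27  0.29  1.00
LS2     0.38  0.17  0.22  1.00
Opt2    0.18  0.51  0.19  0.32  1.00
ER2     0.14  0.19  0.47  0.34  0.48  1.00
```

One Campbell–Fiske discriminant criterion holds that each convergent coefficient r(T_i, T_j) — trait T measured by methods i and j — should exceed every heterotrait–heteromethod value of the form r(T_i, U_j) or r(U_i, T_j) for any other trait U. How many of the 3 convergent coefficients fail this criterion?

0

Checking each validity diagonal entry against its comparison values:
LS (methods 1·2): 0.38 vs {0.18, 0.17, 0.14, 0.22} → pass.
Opt (methods 1·2): 0.51 vs {0.17, 0.18, 0.19, 0.19} → pass.
ER (methods 1·2): 0.47 vs {0.22, 0.14, 0.19, 0.19} → pass.
0 of 3 fail.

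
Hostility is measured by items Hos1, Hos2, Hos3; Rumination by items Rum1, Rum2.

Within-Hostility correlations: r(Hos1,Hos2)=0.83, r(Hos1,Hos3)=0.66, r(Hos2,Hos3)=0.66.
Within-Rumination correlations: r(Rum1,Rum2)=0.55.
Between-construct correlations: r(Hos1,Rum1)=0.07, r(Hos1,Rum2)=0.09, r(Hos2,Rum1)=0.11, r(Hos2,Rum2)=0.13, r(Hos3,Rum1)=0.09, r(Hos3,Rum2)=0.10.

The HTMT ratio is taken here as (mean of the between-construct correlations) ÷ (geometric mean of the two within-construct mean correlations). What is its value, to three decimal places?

0.157

Mean between = 0.59/6 = 0.0983.
Mean within-Hos = 2.15/3 = 0.7167; mean within-Rum = 0.55/1 = 0.5500.
Geometric mean = √(0.7167 × 0.5500) = 0.6278.
HTMT = 0.0983 / 0.6278 = 0.157.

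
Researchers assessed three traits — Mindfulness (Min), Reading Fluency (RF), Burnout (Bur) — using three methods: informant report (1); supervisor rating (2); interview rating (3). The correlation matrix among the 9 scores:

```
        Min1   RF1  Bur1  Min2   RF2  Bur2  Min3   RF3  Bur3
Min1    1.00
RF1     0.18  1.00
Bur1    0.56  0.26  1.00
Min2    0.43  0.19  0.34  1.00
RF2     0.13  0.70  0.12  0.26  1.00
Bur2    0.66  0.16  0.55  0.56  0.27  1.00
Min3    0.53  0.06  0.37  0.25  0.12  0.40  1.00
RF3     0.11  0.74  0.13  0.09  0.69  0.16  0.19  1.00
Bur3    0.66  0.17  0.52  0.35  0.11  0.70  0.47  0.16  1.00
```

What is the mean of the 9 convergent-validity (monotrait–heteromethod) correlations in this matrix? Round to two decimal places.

0.57

Convergent values: 0.43, 0.53, 0.25, 0.70, 0.74, 0.69, 0.55, 0.52, 0.70; mean = 5.11/9 = 0.57.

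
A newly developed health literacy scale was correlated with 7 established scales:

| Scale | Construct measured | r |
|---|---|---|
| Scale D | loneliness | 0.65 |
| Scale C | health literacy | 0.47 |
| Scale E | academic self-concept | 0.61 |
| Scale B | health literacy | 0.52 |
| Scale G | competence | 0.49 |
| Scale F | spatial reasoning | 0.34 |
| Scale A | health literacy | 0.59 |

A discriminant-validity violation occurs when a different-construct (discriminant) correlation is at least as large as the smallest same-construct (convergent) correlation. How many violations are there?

3

Convergent (same construct = health literacy): Scale C, Scale B, Scale A.
Smallest convergent = 0.47. Discriminant values: 0.65, 0.61, 0.49, 0.34; count ≥ 0.47 → 3.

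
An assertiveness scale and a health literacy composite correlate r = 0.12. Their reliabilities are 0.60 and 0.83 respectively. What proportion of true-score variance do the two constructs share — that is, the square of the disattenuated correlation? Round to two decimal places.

Disattenuated r = 0.12 / √(0.60 × 0.83) = 0.12 / 0.7057 = 0.1700.
Shared true-score variance = 0.1700² = 0.0289 ≈ 0.03.

0.03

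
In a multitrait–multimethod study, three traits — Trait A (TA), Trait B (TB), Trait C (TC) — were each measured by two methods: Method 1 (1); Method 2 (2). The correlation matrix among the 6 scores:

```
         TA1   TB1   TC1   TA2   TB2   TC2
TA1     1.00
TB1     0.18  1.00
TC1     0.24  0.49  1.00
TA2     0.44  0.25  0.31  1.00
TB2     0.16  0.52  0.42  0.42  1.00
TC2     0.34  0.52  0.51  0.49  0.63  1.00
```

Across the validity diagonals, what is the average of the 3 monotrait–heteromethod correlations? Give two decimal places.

Convergent values: 0.44, 0.52, 0.51; mean = 1.47/3 = 0.49.

0.49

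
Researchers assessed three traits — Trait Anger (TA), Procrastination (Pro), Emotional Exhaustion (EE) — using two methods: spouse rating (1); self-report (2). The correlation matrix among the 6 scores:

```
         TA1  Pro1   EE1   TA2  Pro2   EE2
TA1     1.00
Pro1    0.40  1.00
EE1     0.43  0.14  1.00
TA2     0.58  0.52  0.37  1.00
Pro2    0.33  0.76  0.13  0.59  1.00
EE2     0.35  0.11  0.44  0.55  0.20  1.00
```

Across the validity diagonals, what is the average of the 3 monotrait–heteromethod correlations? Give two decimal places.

Convergent values: 0.58, 0.76, 0.44; mean = 1.78/3 = 0.59.

0.59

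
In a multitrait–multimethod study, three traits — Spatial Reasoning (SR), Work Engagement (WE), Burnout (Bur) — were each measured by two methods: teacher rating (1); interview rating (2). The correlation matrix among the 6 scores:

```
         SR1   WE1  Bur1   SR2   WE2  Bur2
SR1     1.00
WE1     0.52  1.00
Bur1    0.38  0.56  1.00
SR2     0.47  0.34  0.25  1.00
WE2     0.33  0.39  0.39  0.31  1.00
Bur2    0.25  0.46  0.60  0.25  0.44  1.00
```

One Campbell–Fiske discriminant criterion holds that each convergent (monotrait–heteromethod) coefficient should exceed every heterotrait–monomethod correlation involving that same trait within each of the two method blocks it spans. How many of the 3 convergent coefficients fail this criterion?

2

Each convergent coefficient versus the relevant comparison correlations:
SR (methods 1·2): 0.47 vs {0.52, 0.31, 0.38, 0.25} → fail.
WE (methods 1·2): 0.39 vs {0.52, 0.31, 0.56, 0.44} → fail.
Bur (methods 1·2): 0.60 vs {0.38, 0.25, 0.56, 0.44} → pass.
2 of 3 fail.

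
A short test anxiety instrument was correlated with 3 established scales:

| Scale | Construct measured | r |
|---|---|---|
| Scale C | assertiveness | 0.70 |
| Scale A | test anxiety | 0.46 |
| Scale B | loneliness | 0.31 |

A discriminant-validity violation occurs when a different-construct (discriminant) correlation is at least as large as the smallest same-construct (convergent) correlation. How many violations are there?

Convergent (same construct = test anxiety): Scale A.
Smallest convergent = 0.46. Discriminant values: 0.70, 0.31; count ≥ 0.46 → 1.

1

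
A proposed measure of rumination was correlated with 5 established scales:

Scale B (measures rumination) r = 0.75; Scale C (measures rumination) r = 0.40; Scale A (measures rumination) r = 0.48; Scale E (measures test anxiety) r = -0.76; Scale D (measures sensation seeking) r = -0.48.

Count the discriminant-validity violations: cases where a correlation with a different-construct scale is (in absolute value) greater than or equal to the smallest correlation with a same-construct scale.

2

Convergent (same construct = rumination): Scale B, Scale C, Scale A.
Smallest convergent = 0.40. Discriminant |r|: 0.76, 0.48; count ≥ 0.40 → 2.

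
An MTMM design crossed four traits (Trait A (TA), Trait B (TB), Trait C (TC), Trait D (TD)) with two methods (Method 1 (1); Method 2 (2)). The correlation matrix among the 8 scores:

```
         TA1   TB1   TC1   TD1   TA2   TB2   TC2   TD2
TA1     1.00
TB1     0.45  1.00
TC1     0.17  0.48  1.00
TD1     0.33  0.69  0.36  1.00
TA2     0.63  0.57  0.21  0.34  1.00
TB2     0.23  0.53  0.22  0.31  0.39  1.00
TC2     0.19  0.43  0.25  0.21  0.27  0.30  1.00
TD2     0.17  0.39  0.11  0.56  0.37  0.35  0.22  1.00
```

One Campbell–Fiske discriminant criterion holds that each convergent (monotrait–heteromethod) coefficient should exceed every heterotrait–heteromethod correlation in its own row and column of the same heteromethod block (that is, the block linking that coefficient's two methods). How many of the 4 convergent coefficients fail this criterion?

2

Convergent coefficients and their comparison sets:
TA (methods 1·2): 0.63 vs {0.23, 0.57, 0.19, 0.21, 0.17, 0.34} → pass.
TB (methods 1·2): 0.53 vs {0.57, 0.23, 0.43, 0.22, 0.39, 0.31} → fail.
TC (methods 1·2): 0.25 vs {0.21, 0.19, 0.22, 0.43, 0.11, 0.21} → fail.
TD (methods 1·2): 0.56 vs {0.34, 0.17, 0.31, 0.39, 0.21, 0.11} → pass.
2 of 4 fail.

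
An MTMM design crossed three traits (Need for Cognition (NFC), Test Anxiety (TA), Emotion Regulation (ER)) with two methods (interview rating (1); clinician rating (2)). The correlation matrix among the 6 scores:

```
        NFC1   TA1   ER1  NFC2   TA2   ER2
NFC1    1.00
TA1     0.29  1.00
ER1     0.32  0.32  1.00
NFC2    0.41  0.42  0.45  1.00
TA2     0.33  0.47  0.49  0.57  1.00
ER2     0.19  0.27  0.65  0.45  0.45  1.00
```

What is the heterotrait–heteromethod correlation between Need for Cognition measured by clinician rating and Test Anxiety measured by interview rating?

Different traits and methods: r(NFC2, TA1) = 0.42.

0.42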